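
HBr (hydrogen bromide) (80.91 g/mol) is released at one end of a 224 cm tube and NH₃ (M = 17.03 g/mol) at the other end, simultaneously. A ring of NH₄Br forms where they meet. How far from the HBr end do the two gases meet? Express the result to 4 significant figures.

The fronts meet when d_HBr + d_NH₃ = L with d_HBr/d_NH₃ = √(M_NH₃/M_HBr) (Graham's law). Here √(M_NH₃/M_HBr) = √(17.03/80.91) = 0.4588.
With d_HBr + d_NH₃ = 224 cm, d_NH₃ = 224/(1 + 0.4588) = 153.6 cm.
d_HBr = 224 − 153.6 = 70.45 cm.

70.45 cm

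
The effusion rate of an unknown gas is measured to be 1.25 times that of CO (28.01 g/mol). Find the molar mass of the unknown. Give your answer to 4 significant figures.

17.93 g/mol

Using Graham's law: rate_X/rate_CO = √(M_CO/M_X).
1.25 = √(28.01/M_X)
M_X = 28.01 / 1.25² = 28.01 / 1.562 = 17.93 g/mol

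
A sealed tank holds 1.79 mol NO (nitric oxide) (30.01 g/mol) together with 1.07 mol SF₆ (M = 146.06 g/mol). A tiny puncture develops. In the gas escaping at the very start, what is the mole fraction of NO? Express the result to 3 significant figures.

0.787

Rate_i ∝ x_i/√M_i (Graham's law weighted by mole fraction), so the effusate composition follows n_i/√M_i.
x_NO(eff) = (n_NO/√M_NO) / (n_NO/√M_NO + n_SF₆/√M_SF₆)
= (1.79/√30.01) / (1.79/√30.01 + 1.07/√146.06) = 0.3268/(0.3268 + 0.08854) = 0.787.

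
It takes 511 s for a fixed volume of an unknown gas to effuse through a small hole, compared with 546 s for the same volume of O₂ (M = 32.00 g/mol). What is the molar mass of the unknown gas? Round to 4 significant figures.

28.03 g/mol

By Graham's law, t_X/t_O₂ = √(M_X/M_O₂).
511/546 = 0.9359 = √(M_X/32.00)
M_X = 32.00 × 0.9359² = 32.00 × 0.8759 = 28.03 g/mol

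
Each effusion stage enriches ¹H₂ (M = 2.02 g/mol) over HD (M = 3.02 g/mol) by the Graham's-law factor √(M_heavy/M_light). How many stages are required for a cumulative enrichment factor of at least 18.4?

15

Single-stage factor α = √(3.02/2.02), so ln α = ½ ln(1.49505) = 0.2011.
Need α^N ≥ 18.4 ⇒ N ≥ ln(18.4) / ln α = 2.912 / 0.2011 = 14.48.
Rounding up, N = 15 stages.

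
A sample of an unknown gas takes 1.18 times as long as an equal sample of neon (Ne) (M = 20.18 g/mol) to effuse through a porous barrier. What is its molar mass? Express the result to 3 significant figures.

Since effusion rate ∝ 1/√M, t_X/t_Ne = √(M_X/M_Ne).
1.18 = √(M_X/20.18)
M_X = 20.18 × 1.18² = 20.18 × 1.392 = 28.1 g/mol

28.1 g/mol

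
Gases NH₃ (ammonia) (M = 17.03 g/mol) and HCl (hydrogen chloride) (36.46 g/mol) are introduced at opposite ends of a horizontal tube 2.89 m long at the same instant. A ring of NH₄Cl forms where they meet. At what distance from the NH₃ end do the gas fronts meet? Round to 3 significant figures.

Distances travelled in equal time are proportional to diffusion rates, so d_NH₃/d_HCl = √(M_HCl/M_NH₃) = √(36.46/17.03) = 1.463.
With d_NH₃ + d_HCl = 2.89 m, d_HCl = 2.89/(1 + 1.463) = 1.173 m.
d_NH₃ = 2.89 − 1.173 = 1.72 m.

1.72 m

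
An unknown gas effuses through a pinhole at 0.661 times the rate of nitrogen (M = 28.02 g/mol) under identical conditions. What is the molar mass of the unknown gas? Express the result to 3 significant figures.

Using Graham's law: rate_X/rate_N₂ = √(M_N₂/M_X).
0.661 = √(28.02/M_X)
M_X = 28.02 / 0.661² = 28.02 / 0.4369 = 64.1 g/mol

64.1 g/mol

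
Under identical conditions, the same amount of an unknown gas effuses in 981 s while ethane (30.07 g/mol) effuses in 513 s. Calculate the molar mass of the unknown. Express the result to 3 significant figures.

110 g/mol

Using Graham's law: t_X/t_C₂H₆ = √(M_X/M_C₂H₆).
981/513 = 1.912 = √(M_X/30.07)
M_X = 30.07 × 1.912² = 30.07 × 3.657 = 110 g/mol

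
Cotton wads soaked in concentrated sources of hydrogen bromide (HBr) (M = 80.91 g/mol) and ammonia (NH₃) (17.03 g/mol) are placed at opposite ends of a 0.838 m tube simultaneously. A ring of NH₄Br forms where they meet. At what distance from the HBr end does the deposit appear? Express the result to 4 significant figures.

0.2635 m

In equal time, each gas travels a distance ∝ its rate ∝ 1/√M, so d_HBr/d_NH₃ = √(M_NH₃/M_HBr) = √(17.03/80.91) = 0.4588.
With d_HBr + d_NH₃ = 0.838 m, d_NH₃ = 0.838/(1 + 0.4588) = 0.5745 m.
d_HBr = 0.838 − 0.5745 = 0.2635 m.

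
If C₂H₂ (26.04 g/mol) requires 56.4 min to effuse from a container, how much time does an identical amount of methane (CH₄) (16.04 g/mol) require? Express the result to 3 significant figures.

From Graham's law, t_CH₄/t_C₂H₂ = √(M_CH₄/M_C₂H₂) = √(16.04/26.04) = √0.6160 = 0.7848.
So the time for CH₄ is 56.4 × 0.7848 = 44.3 min.

44.3 min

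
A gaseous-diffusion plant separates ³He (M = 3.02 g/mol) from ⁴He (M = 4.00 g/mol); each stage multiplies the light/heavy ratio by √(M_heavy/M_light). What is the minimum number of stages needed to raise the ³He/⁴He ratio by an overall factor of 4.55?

11

Per stage α = (4.00/3.02)^(1/2) = 1.32450^0.5, giving ln α = 0.1405.
Need α^N ≥ 4.55 ⇒ N ≥ ln(4.55) / ln α = 1.515 / 0.1405 = 10.78.
Minimum whole number of stages: N = 11.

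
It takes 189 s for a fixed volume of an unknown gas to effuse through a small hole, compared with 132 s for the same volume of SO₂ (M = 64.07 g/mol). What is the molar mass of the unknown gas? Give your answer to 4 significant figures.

131.4 g/mol

Using Graham's law: t_X/t_SO₂ = √(M_X/M_SO₂).
189/132 = 1.432 = √(M_X/64.07)
M_X = 64.07 × 1.432² = 64.07 × 2.050 = 131.4 g/mol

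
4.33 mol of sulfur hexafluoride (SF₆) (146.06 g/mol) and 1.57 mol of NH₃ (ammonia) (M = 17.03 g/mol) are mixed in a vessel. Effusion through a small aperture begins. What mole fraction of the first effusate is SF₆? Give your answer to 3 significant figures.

Effusion rate of each component ∝ n_i/√M_i (partial pressure × 1/√M).
x_SF₆(eff) = (n_SF₆/√M_SF₆) / (n_SF₆/√M_SF₆ + n_NH₃/√M_NH₃)
= (4.33/√146.06) / (4.33/√146.06 + 1.57/√17.03) = 0.3583/(0.3583 + 0.3804) = 0.485.

0.485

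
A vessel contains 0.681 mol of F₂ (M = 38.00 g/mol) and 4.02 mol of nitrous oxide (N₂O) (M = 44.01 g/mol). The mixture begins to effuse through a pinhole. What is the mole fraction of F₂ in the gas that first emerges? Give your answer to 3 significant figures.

0.154

The effusion rate of species i is ∝ p_i/√M_i ∝ n_i/√M_i.
So x_F₂ in the escaping gas = (n_F₂/√M_F₂) / Σ(n_i/√M_i)
= (0.681/√38.00) / (0.681/√38.00 + 4.02/√44.01) = 0.1105/(0.1105 + 0.6060) = 0.154.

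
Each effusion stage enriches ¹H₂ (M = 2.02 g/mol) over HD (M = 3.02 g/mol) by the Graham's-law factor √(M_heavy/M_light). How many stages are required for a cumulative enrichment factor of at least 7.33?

Single-stage factor α = √(3.02/2.02), so ln α = ½ ln(1.49505) = 0.2011.
Need α^N ≥ 7.33 ⇒ N ≥ ln(7.33) / ln α = 1.992 / 0.2011 = 9.91.
So at least 10 stages are needed.

10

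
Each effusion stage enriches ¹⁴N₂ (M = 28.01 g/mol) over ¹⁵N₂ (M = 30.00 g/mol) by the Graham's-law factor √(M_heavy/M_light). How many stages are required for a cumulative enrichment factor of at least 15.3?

Per stage α = (30.00/28.01)^(1/2) = 1.07105^0.5, giving ln α = 0.03432.
Need α^N ≥ 15.3 ⇒ N ≥ ln(15.3) / ln α = 2.728 / 0.03432 = 79.49.
So at least 80 stages are needed.

80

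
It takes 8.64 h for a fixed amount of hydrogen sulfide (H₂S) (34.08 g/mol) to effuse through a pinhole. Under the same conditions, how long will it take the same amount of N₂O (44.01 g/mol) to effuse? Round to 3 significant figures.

9.82 h

Using Graham's law: t_N₂O/t_H₂S = √(M_N₂O/M_H₂S) = √(44.01/34.08) = √1.291 = 1.136.
So the time for N₂O is 8.64 × 1.136 = 9.82 h.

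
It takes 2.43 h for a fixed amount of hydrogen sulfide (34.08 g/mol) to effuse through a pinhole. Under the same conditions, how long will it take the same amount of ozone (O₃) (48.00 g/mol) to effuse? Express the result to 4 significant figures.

2.884 h

From Graham's law, t_O₃/t_H₂S = √(M_O₃/M_H₂S) = √(48.00/34.08) = √1.408 = 1.187.
So the time for O₃ is 2.43 × 1.187 = 2.884 h.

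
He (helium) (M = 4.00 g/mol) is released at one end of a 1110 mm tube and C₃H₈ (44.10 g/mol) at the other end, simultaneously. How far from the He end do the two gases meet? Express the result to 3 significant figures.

Distances travelled in equal time are proportional to diffusion rates, so d_He/d_C₃H₈ = √(M_C₃H₈/M_He) = √(44.10/4.00) = 3.320.
With d_He + d_C₃H₈ = 1110 mm, d_C₃H₈ = 1110/(1 + 3.320) = 256.9 mm.
d_He = 1110 − 256.9 = 853 mm.

853 mm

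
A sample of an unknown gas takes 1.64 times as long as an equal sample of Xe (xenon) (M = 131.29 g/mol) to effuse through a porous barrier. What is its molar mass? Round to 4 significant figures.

By Graham's law, t_X/t_Xe = √(M_X/M_Xe).
1.64 = √(M_X/131.29)
M_X = 131.29 × 1.64² = 131.29 × 2.690 = 353.1 g/mol

353.1 g/mol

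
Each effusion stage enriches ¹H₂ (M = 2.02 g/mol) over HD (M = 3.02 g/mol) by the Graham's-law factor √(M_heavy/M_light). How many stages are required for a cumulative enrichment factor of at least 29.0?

Per stage α = (3.02/2.02)^(1/2) = 1.49505^0.5, giving ln α = 0.2011.
Need α^N ≥ 29.0 ⇒ N ≥ ln(29.0) / ln α = 3.367 / 0.2011 = 16.75.
Rounding up, N = 17 stages.

17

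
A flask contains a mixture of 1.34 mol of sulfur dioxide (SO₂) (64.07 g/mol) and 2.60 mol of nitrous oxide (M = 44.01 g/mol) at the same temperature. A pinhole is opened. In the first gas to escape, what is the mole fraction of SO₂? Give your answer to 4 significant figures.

0.2993

The effusion rate of species i is ∝ p_i/√M_i ∝ n_i/√M_i.
x_SO₂(eff) = (n_SO₂/√M_SO₂) / (n_SO₂/√M_SO₂ + n_N₂O/√M_N₂O)
= (1.34/√64.07) / (1.34/√64.07 + 2.60/√44.01) = 0.1674/(0.1674 + 0.3919) = 0.2993.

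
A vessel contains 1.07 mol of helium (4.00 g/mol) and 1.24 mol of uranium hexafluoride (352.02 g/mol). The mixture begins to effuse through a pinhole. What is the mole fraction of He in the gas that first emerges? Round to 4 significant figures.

The effusion rate of species i is ∝ p_i/√M_i ∝ n_i/√M_i.
x_He(eff) = (n_He/√M_He) / (n_He/√M_He + n_UF₆/√M_UF₆)
= (1.07/√4.00) / (1.07/√4.00 + 1.24/√352.02) = 0.5350/(0.5350 + 0.06609) = 0.8900.

0.8900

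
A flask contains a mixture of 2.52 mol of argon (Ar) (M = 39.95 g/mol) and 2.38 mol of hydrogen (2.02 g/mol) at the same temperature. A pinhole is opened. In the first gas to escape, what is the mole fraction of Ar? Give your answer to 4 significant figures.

0.1923

The effusion rate of species i is ∝ p_i/√M_i ∝ n_i/√M_i.
So x_Ar in the escaping gas = (n_Ar/√M_Ar) / Σ(n_i/√M_i)
= (2.52/√39.95) / (2.52/√39.95 + 2.38/√2.02) = 0.3987/(0.3987 + 1.675) = 0.1923.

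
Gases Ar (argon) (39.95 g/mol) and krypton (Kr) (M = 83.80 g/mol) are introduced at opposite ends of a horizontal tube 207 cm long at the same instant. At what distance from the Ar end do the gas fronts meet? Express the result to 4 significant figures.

122.5 cm

Graham's law gives d_Ar/d_Kr = rate_Ar/rate_Kr = √(M_Kr/M_Ar) = √(83.80/39.95) = 1.448.
With d_Ar + d_Kr = 207 cm, d_Kr = 207/(1 + 1.448) = 84.55 cm.
d_Ar = 207 − 84.55 = 122.5 cm.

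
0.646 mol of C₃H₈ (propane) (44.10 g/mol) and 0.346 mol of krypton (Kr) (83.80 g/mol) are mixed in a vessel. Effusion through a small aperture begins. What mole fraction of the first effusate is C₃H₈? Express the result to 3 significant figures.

Rate_i ∝ x_i/√M_i (Graham's law weighted by mole fraction), so the effusate composition follows n_i/√M_i.
Mole fraction of C₃H₈ in the effusate = (n_C₃H₈/√M_C₃H₈) / (n_C₃H₈/√M_C₃H₈ + n_Kr/√M_Kr)
= (0.646/√44.10) / (0.646/√44.10 + 0.346/√83.80) = 0.09728/(0.09728 + 0.03780) = 0.720.

0.720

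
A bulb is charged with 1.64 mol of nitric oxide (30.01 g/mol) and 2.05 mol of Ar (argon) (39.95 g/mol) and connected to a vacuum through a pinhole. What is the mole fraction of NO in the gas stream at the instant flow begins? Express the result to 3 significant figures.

Rate_i ∝ x_i/√M_i (Graham's law weighted by mole fraction), so the effusate composition follows n_i/√M_i.
So x_NO in the escaping gas = (n_NO/√M_NO) / Σ(n_i/√M_i)
= (1.64/√30.01) / (1.64/√30.01 + 2.05/√39.95) = 0.2994/(0.2994 + 0.3243) = 0.480.

0.480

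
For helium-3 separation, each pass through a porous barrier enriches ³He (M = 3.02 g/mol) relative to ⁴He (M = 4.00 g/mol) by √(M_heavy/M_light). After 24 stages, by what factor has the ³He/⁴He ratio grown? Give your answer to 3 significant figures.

29.1

The single-stage factor is √(M_heavy/M_light), so 24 stages give [√(4.00/3.02)]^24 = (4.00/3.02)^(24/2).
= 1.32450^12 = 29.1.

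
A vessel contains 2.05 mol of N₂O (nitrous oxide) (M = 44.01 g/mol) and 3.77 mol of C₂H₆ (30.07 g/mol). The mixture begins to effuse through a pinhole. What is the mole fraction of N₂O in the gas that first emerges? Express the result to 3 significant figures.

Each component's effusion rate ∝ (its partial pressure)·(1/√M) ∝ n_i/√M_i.
So x_N₂O in the escaping gas = (n_N₂O/√M_N₂O) / Σ(n_i/√M_i)
= (2.05/√44.01) / (2.05/√44.01 + 3.77/√30.07) = 0.3090/(0.3090 + 0.6875) = 0.310.

0.310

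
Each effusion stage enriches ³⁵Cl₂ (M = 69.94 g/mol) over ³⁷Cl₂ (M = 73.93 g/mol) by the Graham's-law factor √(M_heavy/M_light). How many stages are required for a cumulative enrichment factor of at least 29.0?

122

Per stage α = (73.93/69.94)^(1/2) = 1.05705^0.5, giving ln α = 0.02774.
Need α^N ≥ 29.0 ⇒ N ≥ ln(29.0) / ln α = 3.367 / 0.02774 = 121.39.
Rounding up, N = 122 stages.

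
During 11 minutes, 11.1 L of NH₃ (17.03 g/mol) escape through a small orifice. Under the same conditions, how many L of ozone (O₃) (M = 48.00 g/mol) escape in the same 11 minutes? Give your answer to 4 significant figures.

Graham's law gives rate_O₃/rate_NH₃ = √(M_NH₃/M_O₃) = √(17.03/48.00) = √0.3548 = 0.5956.
So the volume for O₃ is 11.1 × 0.5956 = 6.612 L.

6.612 L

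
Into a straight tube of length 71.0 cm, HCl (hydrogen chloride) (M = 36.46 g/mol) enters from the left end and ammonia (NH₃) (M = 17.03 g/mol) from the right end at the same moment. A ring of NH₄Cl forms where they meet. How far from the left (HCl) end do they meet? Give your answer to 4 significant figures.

28.82 cm

In equal time, each gas travels a distance ∝ its rate ∝ 1/√M, so d_HCl/d_NH₃ = √(M_NH₃/M_HCl) = √(17.03/36.46) = 0.6834.
With d_HCl + d_NH₃ = 71.0 cm, d_NH₃ = 71.0/(1 + 0.6834) = 42.18 cm.
d_HCl = 71.0 − 42.18 = 28.82 cm.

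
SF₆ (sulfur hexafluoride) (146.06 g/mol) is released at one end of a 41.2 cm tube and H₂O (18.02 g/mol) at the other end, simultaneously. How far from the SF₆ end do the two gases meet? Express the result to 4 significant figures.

10.71 cm

Graham's law gives d_SF₆/d_H₂O = rate_SF₆/rate_H₂O = √(M_H₂O/M_SF₆) = √(18.02/146.06) = 0.3512.
With d_SF₆ + d_H₂O = 41.2 cm, d_H₂O = 41.2/(1 + 0.3512) = 30.49 cm.
d_SF₆ = 41.2 − 30.49 = 10.71 cm.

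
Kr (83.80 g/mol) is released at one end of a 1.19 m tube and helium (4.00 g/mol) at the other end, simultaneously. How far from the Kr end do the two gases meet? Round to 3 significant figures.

0.213 m

The fronts meet when d_Kr + d_He = L with d_Kr/d_He = √(M_He/M_Kr) (Graham's law). Here √(M_He/M_Kr) = √(4.00/83.80) = 0.2185.
With d_Kr + d_He = 1.19 m, d_He = 1.19/(1 + 0.2185) = 0.9766 m.
d_Kr = 1.19 − 0.9766 = 0.213 m.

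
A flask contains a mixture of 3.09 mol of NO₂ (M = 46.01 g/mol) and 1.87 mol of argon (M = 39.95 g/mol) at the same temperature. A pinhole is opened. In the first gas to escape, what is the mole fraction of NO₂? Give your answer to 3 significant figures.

0.606

Effusion rate of each component ∝ n_i/√M_i (partial pressure × 1/√M).
So x_NO₂ in the escaping gas = (n_NO₂/√M_NO₂) / Σ(n_i/√M_i)
= (3.09/√46.01) / (3.09/√46.01 + 1.87/√39.95) = 0.4555/(0.4555 + 0.2959) = 0.606.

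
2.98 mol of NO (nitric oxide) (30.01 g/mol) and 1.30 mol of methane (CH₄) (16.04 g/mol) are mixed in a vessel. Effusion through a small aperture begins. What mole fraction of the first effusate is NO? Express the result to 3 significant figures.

0.626

Each component's effusion rate ∝ (its partial pressure)·(1/√M) ∝ n_i/√M_i.
So x_NO in the escaping gas = (n_NO/√M_NO) / Σ(n_i/√M_i)
= (2.98/√30.01) / (2.98/√30.01 + 1.30/√16.04) = 0.5440/(0.5440 + 0.3246) = 0.626.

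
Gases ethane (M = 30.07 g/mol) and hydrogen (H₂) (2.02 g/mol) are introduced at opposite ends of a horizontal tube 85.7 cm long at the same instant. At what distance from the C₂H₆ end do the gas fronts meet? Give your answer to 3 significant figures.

17.6 cm

Graham's law gives d_C₂H₆/d_H₂ = rate_C₂H₆/rate_H₂ = √(M_H₂/M_C₂H₆) = √(2.02/30.07) = 0.2592.
With d_C₂H₆ + d_H₂ = 85.7 cm, d_H₂ = 85.7/(1 + 0.2592) = 68.06 cm.
d_C₂H₆ = 85.7 − 68.06 = 17.6 cm.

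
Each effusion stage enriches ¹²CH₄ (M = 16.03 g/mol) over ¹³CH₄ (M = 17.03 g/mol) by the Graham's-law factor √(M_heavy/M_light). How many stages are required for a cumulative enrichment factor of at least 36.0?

119

With α = √(17.03/16.03) per stage, ln α = ½ ln(1.06238) = 0.03026.
Need α^N ≥ 36.0 ⇒ N ≥ ln(36.0) / ln α = 3.584 / 0.03026 = 118.43.
Minimum whole number of stages: N = 119.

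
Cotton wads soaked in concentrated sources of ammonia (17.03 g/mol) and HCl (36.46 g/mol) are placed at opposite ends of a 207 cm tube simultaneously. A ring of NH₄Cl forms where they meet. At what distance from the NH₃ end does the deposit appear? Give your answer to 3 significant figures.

123 cm

Distances travelled in equal time are proportional to diffusion rates, so d_NH₃/d_HCl = √(M_HCl/M_NH₃) = √(36.46/17.03) = 1.463.
With d_NH₃ + d_HCl = 207 cm, d_HCl = 207/(1 + 1.463) = 84.04 cm.
d_NH₃ = 207 − 84.04 = 123 cm.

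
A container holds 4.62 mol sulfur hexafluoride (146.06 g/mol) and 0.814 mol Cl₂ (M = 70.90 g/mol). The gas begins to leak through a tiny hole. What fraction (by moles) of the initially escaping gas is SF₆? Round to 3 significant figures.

Each component's effusion rate ∝ (its partial pressure)·(1/√M) ∝ n_i/√M_i.
Mole fraction of SF₆ in the effusate = (n_SF₆/√M_SF₆) / (n_SF₆/√M_SF₆ + n_Cl₂/√M_Cl₂)
= (4.62/√146.06) / (4.62/√146.06 + 0.814/√70.90) = 0.3823/(0.3823 + 0.09667) = 0.798.

0.798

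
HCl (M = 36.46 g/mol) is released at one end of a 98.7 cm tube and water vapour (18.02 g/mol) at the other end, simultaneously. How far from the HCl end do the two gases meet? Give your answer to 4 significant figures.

40.74 cm

Distances travelled in equal time are proportional to diffusion rates, so d_HCl/d_H₂O = √(M_H₂O/M_HCl) = √(18.02/36.46) = 0.7030.
With d_HCl + d_H₂O = 98.7 cm, d_H₂O = 98.7/(1 + 0.7030) = 57.96 cm.
d_HCl = 98.7 − 57.96 = 40.74 cm.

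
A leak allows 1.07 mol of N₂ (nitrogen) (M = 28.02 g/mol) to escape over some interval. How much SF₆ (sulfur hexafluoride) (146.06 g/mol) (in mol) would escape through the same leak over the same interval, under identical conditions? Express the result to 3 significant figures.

0.469 mol

By Graham's law, rate_SF₆/rate_N₂ = √(M_N₂/M_SF₆) = √(28.02/146.06) = √0.1918 = 0.4380.
So the amount for SF₆ is 1.07 × 0.4380 = 0.469 mol.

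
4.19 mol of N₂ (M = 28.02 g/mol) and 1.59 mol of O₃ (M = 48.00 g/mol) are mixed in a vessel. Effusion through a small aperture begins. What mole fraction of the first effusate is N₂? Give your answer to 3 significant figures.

Each component's effusion rate ∝ (its partial pressure)·(1/√M) ∝ n_i/√M_i.
So x_N₂ in the escaping gas = (n_N₂/√M_N₂) / Σ(n_i/√M_i)
= (4.19/√28.02) / (4.19/√28.02 + 1.59/√48.00) = 0.7916/(0.7916 + 0.2295) = 0.775.

0.775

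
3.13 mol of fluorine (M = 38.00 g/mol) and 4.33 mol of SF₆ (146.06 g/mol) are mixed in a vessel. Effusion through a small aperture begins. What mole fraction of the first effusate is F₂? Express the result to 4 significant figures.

The effusion rate of species i is ∝ p_i/√M_i ∝ n_i/√M_i.
x_F₂(eff) = (n_F₂/√M_F₂) / (n_F₂/√M_F₂ + n_SF₆/√M_SF₆)
= (3.13/√38.00) / (3.13/√38.00 + 4.33/√146.06) = 0.5078/(0.5078 + 0.3583) = 0.5863.

0.5863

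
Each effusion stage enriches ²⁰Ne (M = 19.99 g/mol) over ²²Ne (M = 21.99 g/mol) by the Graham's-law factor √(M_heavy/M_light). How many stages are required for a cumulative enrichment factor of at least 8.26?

Single-stage factor α = √(21.99/19.99), so ln α = ½ ln(1.10005) = 0.04768.
Need α^N ≥ 8.26 ⇒ N ≥ ln(8.26) / ln α = 2.111 / 0.04768 = 44.29.
So at least 45 stages are needed.

45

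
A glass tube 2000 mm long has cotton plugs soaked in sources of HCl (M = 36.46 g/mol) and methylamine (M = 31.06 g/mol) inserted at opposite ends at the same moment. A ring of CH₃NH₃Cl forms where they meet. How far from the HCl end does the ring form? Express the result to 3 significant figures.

Graham's law gives d_HCl/d_CH₃NH₂ = rate_HCl/rate_CH₃NH₂ = √(M_CH₃NH₂/M_HCl) = √(31.06/36.46) = 0.9230.
With d_HCl + d_CH₃NH₂ = 2000 mm, d_CH₃NH₂ = 2000/(1 + 0.9230) = 1040 mm.
d_HCl = 2000 − 1040 = 960 mm.

960 mm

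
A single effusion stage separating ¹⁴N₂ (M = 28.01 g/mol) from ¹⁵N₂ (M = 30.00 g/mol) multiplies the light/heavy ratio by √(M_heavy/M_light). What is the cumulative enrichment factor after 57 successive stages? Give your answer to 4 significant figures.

The single-stage factor is √(M_heavy/M_light), so 57 stages give [√(30.00/28.01)]^57 = (30.00/28.01)^(57/2).
= 1.07105^(57/2) = 7.072.

7.072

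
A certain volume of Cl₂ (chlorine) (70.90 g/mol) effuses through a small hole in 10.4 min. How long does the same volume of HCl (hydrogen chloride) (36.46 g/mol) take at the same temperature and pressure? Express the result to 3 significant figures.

Graham's law gives t_HCl/t_Cl₂ = √(M_HCl/M_Cl₂) = √(36.46/70.90) = √0.5142 = 0.7171.
So the time for HCl is 10.4 × 0.7171 = 7.46 min.

7.46 min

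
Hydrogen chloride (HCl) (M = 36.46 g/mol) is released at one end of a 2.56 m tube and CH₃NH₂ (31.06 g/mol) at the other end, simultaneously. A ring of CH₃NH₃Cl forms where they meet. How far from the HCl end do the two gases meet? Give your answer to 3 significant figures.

Graham's law gives d_HCl/d_CH₃NH₂ = rate_HCl/rate_CH₃NH₂ = √(M_CH₃NH₂/M_HCl) = √(31.06/36.46) = 0.9230.
With d_HCl + d_CH₃NH₂ = 2.56 m, d_CH₃NH₂ = 2.56/(1 + 0.9230) = 1.331 m.
d_HCl = 2.56 − 1.331 = 1.23 m.

1.23 m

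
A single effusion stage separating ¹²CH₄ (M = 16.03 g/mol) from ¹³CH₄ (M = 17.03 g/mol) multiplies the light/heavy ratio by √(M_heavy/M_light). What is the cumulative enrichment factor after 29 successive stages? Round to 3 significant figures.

2.40

The single-stage factor is √(M_heavy/M_light), so 29 stages give [√(17.03/16.03)]^29 = (17.03/16.03)^(29/2).
= 1.06238^(29/2) = 2.40.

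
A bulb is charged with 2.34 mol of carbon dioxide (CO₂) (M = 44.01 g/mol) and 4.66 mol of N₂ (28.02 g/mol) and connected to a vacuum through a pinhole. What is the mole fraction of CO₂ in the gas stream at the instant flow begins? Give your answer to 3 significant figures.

0.286

Effusion rate of each component ∝ n_i/√M_i (partial pressure × 1/√M).
So x_CO₂ in the escaping gas = (n_CO₂/√M_CO₂) / Σ(n_i/√M_i)
= (2.34/√44.01) / (2.34/√44.01 + 4.66/√28.02) = 0.3527/(0.3527 + 0.8803) = 0.286.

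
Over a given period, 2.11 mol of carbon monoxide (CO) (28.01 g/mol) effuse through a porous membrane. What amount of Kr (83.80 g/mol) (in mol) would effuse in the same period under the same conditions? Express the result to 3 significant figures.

By Graham's law, rate_Kr/rate_CO = √(M_CO/M_Kr) = √(28.01/83.80) = √0.3342 = 0.5781.
So the amount for Kr is 2.11 × 0.5781 = 1.22 mol.

1.22 mol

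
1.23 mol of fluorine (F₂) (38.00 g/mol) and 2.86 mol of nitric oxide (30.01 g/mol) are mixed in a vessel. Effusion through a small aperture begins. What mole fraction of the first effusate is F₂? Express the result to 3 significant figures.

0.277

Rate_i ∝ x_i/√M_i (Graham's law weighted by mole fraction), so the effusate composition follows n_i/√M_i.
x_F₂(eff) = (n_F₂/√M_F₂) / (n_F₂/√M_F₂ + n_NO/√M_NO)
= (1.23/√38.00) / (1.23/√38.00 + 2.86/√30.01) = 0.1995/(0.1995 + 0.5221) = 0.277.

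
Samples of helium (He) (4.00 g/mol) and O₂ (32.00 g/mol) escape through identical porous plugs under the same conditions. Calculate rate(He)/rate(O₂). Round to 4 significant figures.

By Graham's law, rate_He/rate_O₂ = √(M_O₂/M_He) = √(32.00/4.00) = √8.000 = 2.828.

2.828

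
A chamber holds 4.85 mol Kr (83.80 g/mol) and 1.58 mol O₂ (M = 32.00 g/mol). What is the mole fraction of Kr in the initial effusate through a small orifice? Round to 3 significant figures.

0.655

The effusion rate of species i is ∝ p_i/√M_i ∝ n_i/√M_i.
So x_Kr in the escaping gas = (n_Kr/√M_Kr) / Σ(n_i/√M_i)
= (4.85/√83.80) / (4.85/√83.80 + 1.58/√32.00) = 0.5298/(0.5298 + 0.2793) = 0.655.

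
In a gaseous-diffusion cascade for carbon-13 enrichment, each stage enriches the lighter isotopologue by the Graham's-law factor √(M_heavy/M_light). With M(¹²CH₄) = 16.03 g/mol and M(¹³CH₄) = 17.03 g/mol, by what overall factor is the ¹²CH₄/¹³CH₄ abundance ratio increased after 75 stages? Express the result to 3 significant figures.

9.67

After 75 stages the ratio has grown by (√(17.03/16.03))^75 = (17.03/16.03)^(75/2).
= 1.06238^(75/2) = 9.67.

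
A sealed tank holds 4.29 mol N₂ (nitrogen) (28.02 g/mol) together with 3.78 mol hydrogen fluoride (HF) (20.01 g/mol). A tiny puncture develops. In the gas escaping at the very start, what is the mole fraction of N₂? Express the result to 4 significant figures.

Rate_i ∝ x_i/√M_i (Graham's law weighted by mole fraction), so the effusate composition follows n_i/√M_i.
So x_N₂ in the escaping gas = (n_N₂/√M_N₂) / Σ(n_i/√M_i)
= (4.29/√28.02) / (4.29/√28.02 + 3.78/√20.01) = 0.8104/(0.8104 + 0.8450) = 0.4896.

0.4896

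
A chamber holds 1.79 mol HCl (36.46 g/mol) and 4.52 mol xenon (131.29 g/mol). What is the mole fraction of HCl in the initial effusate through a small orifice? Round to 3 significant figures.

Effusion rate of each component ∝ n_i/√M_i (partial pressure × 1/√M).
So x_HCl in the escaping gas = (n_HCl/√M_HCl) / Σ(n_i/√M_i)
= (1.79/√36.46) / (1.79/√36.46 + 4.52/√131.29) = 0.2964/(0.2964 + 0.3945) = 0.429.

0.429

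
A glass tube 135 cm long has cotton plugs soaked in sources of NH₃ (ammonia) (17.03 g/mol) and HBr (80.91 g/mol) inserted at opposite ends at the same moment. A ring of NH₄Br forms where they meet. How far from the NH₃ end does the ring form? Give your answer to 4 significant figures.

92.54 cm

Graham's law gives d_NH₃/d_HBr = rate_NH₃/rate_HBr = √(M_HBr/M_NH₃) = √(80.91/17.03) = 2.180.
With d_NH₃ + d_HBr = 135 cm, d_HBr = 135/(1 + 2.180) = 42.46 cm.
d_NH₃ = 135 − 42.46 = 92.54 cm.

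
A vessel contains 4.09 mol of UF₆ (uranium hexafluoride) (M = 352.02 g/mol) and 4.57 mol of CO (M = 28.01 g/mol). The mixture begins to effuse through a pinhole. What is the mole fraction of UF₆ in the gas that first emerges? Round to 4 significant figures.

0.2016

Effusion rate of each component ∝ n_i/√M_i (partial pressure × 1/√M).
So x_UF₆ in the escaping gas = (n_UF₆/√M_UF₆) / Σ(n_i/√M_i)
= (4.09/√352.02) / (4.09/√352.02 + 4.57/√28.01) = 0.2180/(0.2180 + 0.8635) = 0.2016.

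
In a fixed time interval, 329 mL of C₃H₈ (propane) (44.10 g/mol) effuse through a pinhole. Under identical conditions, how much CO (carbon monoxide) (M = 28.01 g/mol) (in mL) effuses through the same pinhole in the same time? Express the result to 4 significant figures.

Using Graham's law: rate_CO/rate_C₃H₈ = √(M_C₃H₈/M_CO) = √(44.10/28.01) = √1.574 = 1.255.
So the volume for CO is 329 × 1.255 = 412.8 mL.

412.8 mL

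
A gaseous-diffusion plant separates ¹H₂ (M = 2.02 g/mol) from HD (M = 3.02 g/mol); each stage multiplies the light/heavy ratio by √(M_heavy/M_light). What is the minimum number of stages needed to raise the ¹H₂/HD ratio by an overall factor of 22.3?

Single-stage factor α = √(3.02/2.02), so ln α = ½ ln(1.49505) = 0.2011.
Need α^N ≥ 22.3 ⇒ N ≥ ln(22.3) / ln α = 3.105 / 0.2011 = 15.44.
Minimum whole number of stages: N = 16.

16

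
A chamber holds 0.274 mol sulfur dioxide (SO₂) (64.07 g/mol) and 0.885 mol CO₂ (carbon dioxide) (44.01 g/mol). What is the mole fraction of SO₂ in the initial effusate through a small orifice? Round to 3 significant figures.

Effusion rate of each component ∝ n_i/√M_i (partial pressure × 1/√M).
So x_SO₂ in the escaping gas = (n_SO₂/√M_SO₂) / Σ(n_i/√M_i)
= (0.274/√64.07) / (0.274/√64.07 + 0.885/√44.01) = 0.03423/(0.03423 + 0.1334) = 0.204.

0.204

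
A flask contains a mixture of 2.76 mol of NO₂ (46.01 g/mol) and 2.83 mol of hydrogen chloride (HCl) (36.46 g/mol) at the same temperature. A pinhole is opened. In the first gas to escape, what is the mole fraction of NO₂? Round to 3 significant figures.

0.465

Rate_i ∝ x_i/√M_i (Graham's law weighted by mole fraction), so the effusate composition follows n_i/√M_i.
So x_NO₂ in the escaping gas = (n_NO₂/√M_NO₂) / Σ(n_i/√M_i)
= (2.76/√46.01) / (2.76/√46.01 + 2.83/√36.46) = 0.4069/(0.4069 + 0.4687) = 0.465.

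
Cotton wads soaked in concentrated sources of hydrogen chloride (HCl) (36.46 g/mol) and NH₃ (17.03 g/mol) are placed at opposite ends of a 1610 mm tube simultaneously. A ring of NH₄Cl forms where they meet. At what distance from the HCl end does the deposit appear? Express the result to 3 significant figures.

Graham's law gives d_HCl/d_NH₃ = rate_HCl/rate_NH₃ = √(M_NH₃/M_HCl) = √(17.03/36.46) = 0.6834.
With d_HCl + d_NH₃ = 1610 mm, d_NH₃ = 1610/(1 + 0.6834) = 956.4 mm.
d_HCl = 1610 − 956.4 = 654 mm.

654 mm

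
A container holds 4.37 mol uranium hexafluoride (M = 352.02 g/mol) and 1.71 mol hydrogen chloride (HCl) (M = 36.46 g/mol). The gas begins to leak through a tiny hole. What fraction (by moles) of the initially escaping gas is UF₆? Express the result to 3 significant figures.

Effusion rate of each component ∝ n_i/√M_i (partial pressure × 1/√M).
So x_UF₆ in the escaping gas = (n_UF₆/√M_UF₆) / Σ(n_i/√M_i)
= (4.37/√352.02) / (4.37/√352.02 + 1.71/√36.46) = 0.2329/(0.2329 + 0.2832) = 0.451.

0.451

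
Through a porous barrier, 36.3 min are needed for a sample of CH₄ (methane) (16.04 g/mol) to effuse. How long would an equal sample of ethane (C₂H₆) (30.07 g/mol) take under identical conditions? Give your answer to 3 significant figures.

Since effusion rate ∝ 1/√M, t_C₂H₆/t_CH₄ = √(M_C₂H₆/M_CH₄) = √(30.07/16.04) = √1.875 = 1.369.
So the time for C₂H₆ is 36.3 × 1.369 = 49.7 min.

49.7 min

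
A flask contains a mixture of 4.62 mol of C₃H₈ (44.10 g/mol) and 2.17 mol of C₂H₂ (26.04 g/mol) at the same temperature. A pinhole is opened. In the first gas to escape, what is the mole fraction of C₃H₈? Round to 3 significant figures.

0.621

The effusion rate of species i is ∝ p_i/√M_i ∝ n_i/√M_i.
So x_C₃H₈ in the escaping gas = (n_C₃H₈/√M_C₃H₈) / Σ(n_i/√M_i)
= (4.62/√44.10) / (4.62/√44.10 + 2.17/√26.04) = 0.6957/(0.6957 + 0.4252) = 0.621.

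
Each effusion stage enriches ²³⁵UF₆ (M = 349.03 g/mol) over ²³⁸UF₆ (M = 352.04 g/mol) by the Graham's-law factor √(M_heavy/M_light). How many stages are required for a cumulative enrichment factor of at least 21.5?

Per stage α = (352.04/349.03)^(1/2) = 1.00862^0.5, giving ln α = 0.004293.
Need α^N ≥ 21.5 ⇒ N ≥ ln(21.5) / ln α = 3.068 / 0.004293 = 714.59.
So at least 715 stages are needed.

715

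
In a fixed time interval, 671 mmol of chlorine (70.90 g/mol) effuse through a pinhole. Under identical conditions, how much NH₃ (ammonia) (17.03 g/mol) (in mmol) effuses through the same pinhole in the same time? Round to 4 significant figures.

1369 mmol

By Graham's law, rate_NH₃/rate_Cl₂ = √(M_Cl₂/M_NH₃) = √(70.90/17.03) = √4.163 = 2.040.
So the amount for NH₃ is 671 × 2.040 = 1369 mmol.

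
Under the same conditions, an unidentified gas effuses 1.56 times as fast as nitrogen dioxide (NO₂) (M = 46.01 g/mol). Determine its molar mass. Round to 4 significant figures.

From Graham's law, rate_X/rate_NO₂ = √(M_NO₂/M_X).
1.56 = √(46.01/M_X)
M_X = 46.01 / 1.56² = 46.01 / 2.434 = 18.91 g/mol

18.91 g/mol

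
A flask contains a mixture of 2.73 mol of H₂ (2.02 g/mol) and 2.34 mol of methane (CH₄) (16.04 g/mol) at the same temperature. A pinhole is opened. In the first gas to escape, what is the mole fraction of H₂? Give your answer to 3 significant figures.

0.767

Effusion rate of each component ∝ n_i/√M_i (partial pressure × 1/√M).
So x_H₂ in the escaping gas = (n_H₂/√M_H₂) / Σ(n_i/√M_i)
= (2.73/√2.02) / (2.73/√2.02 + 2.34/√16.04) = 1.921/(1.921 + 0.5843) = 0.767.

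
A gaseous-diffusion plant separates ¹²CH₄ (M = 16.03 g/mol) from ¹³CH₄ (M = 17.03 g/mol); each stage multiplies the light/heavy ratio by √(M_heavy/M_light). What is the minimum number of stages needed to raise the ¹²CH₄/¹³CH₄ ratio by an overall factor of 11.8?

82

Per stage α = (17.03/16.03)^(1/2) = 1.06238^0.5, giving ln α = 0.03026.
Need α^N ≥ 11.8 ⇒ N ≥ ln(11.8) / ln α = 2.468 / 0.03026 = 81.57.
Minimum whole number of stages: N = 82.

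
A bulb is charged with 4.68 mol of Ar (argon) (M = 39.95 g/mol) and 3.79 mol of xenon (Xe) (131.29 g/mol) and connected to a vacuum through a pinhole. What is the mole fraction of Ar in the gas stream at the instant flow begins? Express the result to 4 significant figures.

Effusion rate of each component ∝ n_i/√M_i (partial pressure × 1/√M).
x_Ar(eff) = (n_Ar/√M_Ar) / (n_Ar/√M_Ar + n_Xe/√M_Xe)
= (4.68/√39.95) / (4.68/√39.95 + 3.79/√131.29) = 0.7404/(0.7404 + 0.3308) = 0.6912.

0.6912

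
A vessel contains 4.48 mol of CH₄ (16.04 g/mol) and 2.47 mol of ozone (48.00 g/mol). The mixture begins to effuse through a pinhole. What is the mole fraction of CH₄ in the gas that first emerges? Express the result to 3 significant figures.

Effusion rate of each component ∝ n_i/√M_i (partial pressure × 1/√M).
x_CH₄(eff) = (n_CH₄/√M_CH₄) / (n_CH₄/√M_CH₄ + n_O₃/√M_O₃)
= (4.48/√16.04) / (4.48/√16.04 + 2.47/√48.00) = 1.119/(1.119 + 0.3565) = 0.758.

0.758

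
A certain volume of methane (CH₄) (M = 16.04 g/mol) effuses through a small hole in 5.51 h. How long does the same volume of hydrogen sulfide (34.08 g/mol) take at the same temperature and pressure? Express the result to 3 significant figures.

8.03 h

Since effusion rate ∝ 1/√M, t_H₂S/t_CH₄ = √(M_H₂S/M_CH₄) = √(34.08/16.04) = √2.125 = 1.458.
So the time for H₂S is 5.51 × 1.458 = 8.03 h.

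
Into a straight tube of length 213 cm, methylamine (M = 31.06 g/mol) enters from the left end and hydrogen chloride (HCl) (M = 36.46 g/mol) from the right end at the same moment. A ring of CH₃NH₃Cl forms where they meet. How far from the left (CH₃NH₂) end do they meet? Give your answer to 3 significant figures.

The fronts meet when d_CH₃NH₂ + d_HCl = L with d_CH₃NH₂/d_HCl = √(M_HCl/M_CH₃NH₂) (Graham's law). Here √(M_HCl/M_CH₃NH₂) = √(36.46/31.06) = 1.083.
With d_CH₃NH₂ + d_HCl = 213 cm, d_HCl = 213/(1 + 1.083) = 102.2 cm.
d_CH₃NH₂ = 213 − 102.2 = 111 cm.

111 cm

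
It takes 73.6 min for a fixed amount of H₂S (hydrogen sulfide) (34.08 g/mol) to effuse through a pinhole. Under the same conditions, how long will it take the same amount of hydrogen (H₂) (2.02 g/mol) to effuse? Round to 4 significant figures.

17.92 min

Graham's law gives t_H₂/t_H₂S = √(M_H₂/M_H₂S) = √(2.02/34.08) = √0.05927 = 0.2435.
So the time for H₂ is 73.6 × 0.2435 = 17.92 min.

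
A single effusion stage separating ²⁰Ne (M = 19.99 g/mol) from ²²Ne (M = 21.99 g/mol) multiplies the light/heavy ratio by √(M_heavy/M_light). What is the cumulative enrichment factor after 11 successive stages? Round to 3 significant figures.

After 11 stages the ratio has grown by (√(21.99/19.99))^11 = (21.99/19.99)^(11/2).
= 1.10005^(11/2) = 1.69.

1.69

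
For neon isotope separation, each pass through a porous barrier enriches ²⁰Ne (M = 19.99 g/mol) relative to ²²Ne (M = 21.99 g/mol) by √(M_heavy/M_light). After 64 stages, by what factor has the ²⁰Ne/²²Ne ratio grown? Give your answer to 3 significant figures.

21.1

The single-stage factor is √(M_heavy/M_light), so 64 stages give [√(21.99/19.99)]^64 = (21.99/19.99)^(64/2).
= 1.10005^32 = 21.1.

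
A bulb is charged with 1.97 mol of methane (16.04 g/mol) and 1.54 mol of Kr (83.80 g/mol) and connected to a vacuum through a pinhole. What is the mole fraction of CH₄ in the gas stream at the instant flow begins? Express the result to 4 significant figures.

0.7452

Rate_i ∝ x_i/√M_i (Graham's law weighted by mole fraction), so the effusate composition follows n_i/√M_i.
So x_CH₄ in the escaping gas = (n_CH₄/√M_CH₄) / Σ(n_i/√M_i)
= (1.97/√16.04) / (1.97/√16.04 + 1.54/√83.80) = 0.4919/(0.4919 + 0.1682) = 0.7452.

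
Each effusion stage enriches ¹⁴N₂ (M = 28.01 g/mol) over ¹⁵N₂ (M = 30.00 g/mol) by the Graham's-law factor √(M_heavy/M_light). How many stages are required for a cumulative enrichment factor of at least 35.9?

Per stage α = (30.00/28.01)^(1/2) = 1.07105^0.5, giving ln α = 0.03432.
Need α^N ≥ 35.9 ⇒ N ≥ ln(35.9) / ln α = 3.581 / 0.03432 = 104.34.
So at least 105 stages are needed.

105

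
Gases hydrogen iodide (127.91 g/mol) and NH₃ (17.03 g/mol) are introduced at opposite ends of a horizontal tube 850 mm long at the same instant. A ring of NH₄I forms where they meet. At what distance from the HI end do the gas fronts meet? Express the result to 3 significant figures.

227 mm

The fronts meet when d_HI + d_NH₃ = L with d_HI/d_NH₃ = √(M_NH₃/M_HI) (Graham's law). Here √(M_NH₃/M_HI) = √(17.03/127.91) = 0.3649.
With d_HI + d_NH₃ = 850 mm, d_NH₃ = 850/(1 + 0.3649) = 622.8 mm.
d_HI = 850 − 622.8 = 227 mm.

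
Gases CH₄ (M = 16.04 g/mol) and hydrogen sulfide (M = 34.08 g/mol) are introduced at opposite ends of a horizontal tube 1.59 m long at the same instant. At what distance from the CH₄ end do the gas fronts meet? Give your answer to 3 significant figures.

Graham's law gives d_CH₄/d_H₂S = rate_CH₄/rate_H₂S = √(M_H₂S/M_CH₄) = √(34.08/16.04) = 1.458.
With d_CH₄ + d_H₂S = 1.59 m, d_H₂S = 1.59/(1 + 1.458) = 0.6470 m.
d_CH₄ = 1.59 − 0.6470 = 0.943 m.

0.943 m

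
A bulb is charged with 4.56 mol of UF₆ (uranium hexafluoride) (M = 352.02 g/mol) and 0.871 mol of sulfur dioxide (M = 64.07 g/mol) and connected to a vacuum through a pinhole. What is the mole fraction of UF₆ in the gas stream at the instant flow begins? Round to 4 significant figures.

0.6907

The effusion rate of species i is ∝ p_i/√M_i ∝ n_i/√M_i.
So x_UF₆ in the escaping gas = (n_UF₆/√M_UF₆) / Σ(n_i/√M_i)
= (4.56/√352.02) / (4.56/√352.02 + 0.871/√64.07) = 0.2430/(0.2430 + 0.1088) = 0.6907.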